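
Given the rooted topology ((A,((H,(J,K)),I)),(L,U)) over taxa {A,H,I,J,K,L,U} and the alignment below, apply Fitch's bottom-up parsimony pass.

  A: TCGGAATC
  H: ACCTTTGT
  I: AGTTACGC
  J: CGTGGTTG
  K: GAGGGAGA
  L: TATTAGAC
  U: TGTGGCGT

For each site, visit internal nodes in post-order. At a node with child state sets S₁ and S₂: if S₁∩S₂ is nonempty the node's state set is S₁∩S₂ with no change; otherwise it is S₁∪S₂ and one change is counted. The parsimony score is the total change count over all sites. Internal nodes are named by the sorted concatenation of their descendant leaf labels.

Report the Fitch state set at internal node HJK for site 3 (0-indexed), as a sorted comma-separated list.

[col 0] JK: children J:{C}, K:{G} ∪→ {C,G}; cost 1
[col 0] HJK: children H:{A}, JK:{C,G} ∪→ {A,C,G}; cost 1
[col 0] HIJK: children HJK:{A,C,G}, I:{A} ∩→ {A}; cost 0
[col 0] AHIJK: children A:{T}, HIJK:{A} ∪→ {A,T}; cost 1
[col 0] LU: children L:{T}, U:{T} ∩→ {T}; cost 0
[col 0] AHIJKLU: children AHIJK:{A,T}, LU:{T} ∩→ {T}; cost 0
[col 1] JK: children J:{G}, K:{A} ∪→ {A,G}; cost 1
[col 1] HJK: children H:{C}, JK:{A,G} ∪→ {A,C,G}; cost 1
[col 1] HIJK: children HJK:{A,C,G}, I:{G} ∩→ {G}; cost 0
[col 1] AHIJK: children A:{C}, HIJK:{G} ∪→ {C,G}; cost 1
[col 1] LU: children L:{A}, U:{G} ∪→ {A,G}; cost 1
[col 1] AHIJKLU: children AHIJK:{C,G}, LU:{A,G} ∩→ {G}; cost 0
[col 2] JK: children J:{T}, K:{G} ∪→ {G,T}; cost 1
[col 2] HJK: children H:{C}, JK:{G,T} ∪→ {C,G,T}; cost 1
[col 2] HIJK: children HJK:{C,G,T}, I:{T} ∩→ {T}; cost 0
[col 2] AHIJK: children A:{G}, HIJK:{T} ∪→ {G,T}; cost 1
[col 2] LU: children L:{T}, U:{T} ∩→ {T}; cost 0
[col 2] AHIJKLU: children AHIJK:{G,T}, LU:{T} ∩→ {T}; cost 0
[col 3] JK: children J:{G}, K:{G} ∩→ {G}; cost 0
[col 3] HJK: children H:{T}, JK:{G} ∪→ {G,T}; cost 1
[col 3] HIJK: children HJK:{G,T}, I:{T} ∩→ {T}; cost 0
[col 3] AHIJK: children A:{G}, HIJK:{T} ∪→ {G,T}; cost 1
[col 3] LU: children L:{T}, U:{G} ∪→ {G,T}; cost 1
[col 3] AHIJKLU: children AHIJK:{G,T}, LU:{G,T} ∩→ {G,T}; cost 0
[col 4] JK: children J:{G}, K:{G} ∩→ {G}; cost 0
[col 4] HJK: children H:{T}, JK:{G} ∪→ {G,T}; cost 1
[col 4] HIJK: children HJK:{G,T}, I:{A} ∪→ {A,G,T}; cost 1
[col 4] AHIJK: children A:{A}, HIJK:{A,G,T} ∩→ {A}; cost 0
[col 4] LU: children L:{A}, U:{G} ∪→ {A,G}; cost 1
[col 4] AHIJKLU: children AHIJK:{A}, LU:{A,G} ∩→ {A}; cost 0
[col 5] JK: children J:{T}, K:{A} ∪→ {A,T}; cost 1
[col 5] HJK: children H:{T}, JK:{A,T} ∩→ {T}; cost 0
[col 5] HIJK: children HJK:{T}, I:{C} ∪→ {C,T}; cost 1
[col 5] AHIJK: children A:{A}, HIJK:{C,T} ∪→ {A,C,T}; cost 1
[col 5] LU: children L:{G}, U:{C} ∪→ {C,G}; cost 1
[col 5] AHIJKLU: children AHIJK:{A,C,T}, LU:{C,G} ∩→ {C}; cost 0
[col 6] JK: children J:{T}, K:{G} ∪→ {G,T}; cost 1
[col 6] HJK: children H:{G}, JK:{G,T} ∩→ {G}; cost 0
[col 6] HIJK: children HJK:{G}, I:{G} ∩→ {G}; cost 0
[col 6] AHIJK: children A:{T}, HIJK:{G} ∪→ {G,T}; cost 1
[col 6] LU: children L:{A}, U:{G} ∪→ {A,G}; cost 1
[col 6] AHIJKLU: children AHIJK:{G,T}, LU:{A,G} ∩→ {G}; cost 0
[col 7] JK: children J:{G}, K:{A} ∪→ {A,G}; cost 1
[col 7] HJK: children H:{T}, JK:{A,G} ∪→ {A,G,T}; cost 1
[col 7] HIJK: children HJK:{A,G,T}, I:{C} ∪→ {A,C,G,T}; cost 1
[col 7] AHIJK: children A:{C}, HIJK:{A,C,G,T} ∩→ {C}; cost 0
[col 7] LU: children L:{C}, U:{T} ∪→ {C,T}; cost 1
[col 7] AHIJKLU: children AHIJK:{C}, LU:{C,T} ∩→ {C}; cost 0
per-site changes: [3, 4, 3, 3, 3, 4, 3, 4]; total = 27

G,T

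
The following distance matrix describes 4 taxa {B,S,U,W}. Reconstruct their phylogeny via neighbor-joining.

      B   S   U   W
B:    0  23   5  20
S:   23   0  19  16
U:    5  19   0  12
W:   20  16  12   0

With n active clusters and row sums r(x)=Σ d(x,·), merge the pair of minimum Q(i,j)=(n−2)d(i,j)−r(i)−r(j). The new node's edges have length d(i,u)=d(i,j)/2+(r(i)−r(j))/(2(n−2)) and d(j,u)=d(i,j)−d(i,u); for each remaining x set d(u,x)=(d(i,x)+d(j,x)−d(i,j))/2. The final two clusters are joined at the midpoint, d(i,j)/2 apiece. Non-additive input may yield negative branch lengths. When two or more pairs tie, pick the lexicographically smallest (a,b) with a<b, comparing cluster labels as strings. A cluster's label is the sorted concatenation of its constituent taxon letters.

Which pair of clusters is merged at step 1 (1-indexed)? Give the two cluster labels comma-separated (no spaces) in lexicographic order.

B,U

iteration 1: select B,U (d=5, Q=-74); attach at lengths (11/2, -1/2); label the merged cluster BU
  updated: d(BU,S)=37/2, d(BU,W)=27/2
iteration 2: select BU,S (d=37/2, Q=-48); attach at lengths (8, 21/2); label the merged cluster BSU
  updated: d(BSU,W)=11/2
iteration 3: select BSU,W (d=11/2); attach at lengths (11/4, 11/4); label the merged cluster BSUW
final tree: (((B:11/2,U:-1/2):8,S:21/2):11/4,W:11/4)
total length: 29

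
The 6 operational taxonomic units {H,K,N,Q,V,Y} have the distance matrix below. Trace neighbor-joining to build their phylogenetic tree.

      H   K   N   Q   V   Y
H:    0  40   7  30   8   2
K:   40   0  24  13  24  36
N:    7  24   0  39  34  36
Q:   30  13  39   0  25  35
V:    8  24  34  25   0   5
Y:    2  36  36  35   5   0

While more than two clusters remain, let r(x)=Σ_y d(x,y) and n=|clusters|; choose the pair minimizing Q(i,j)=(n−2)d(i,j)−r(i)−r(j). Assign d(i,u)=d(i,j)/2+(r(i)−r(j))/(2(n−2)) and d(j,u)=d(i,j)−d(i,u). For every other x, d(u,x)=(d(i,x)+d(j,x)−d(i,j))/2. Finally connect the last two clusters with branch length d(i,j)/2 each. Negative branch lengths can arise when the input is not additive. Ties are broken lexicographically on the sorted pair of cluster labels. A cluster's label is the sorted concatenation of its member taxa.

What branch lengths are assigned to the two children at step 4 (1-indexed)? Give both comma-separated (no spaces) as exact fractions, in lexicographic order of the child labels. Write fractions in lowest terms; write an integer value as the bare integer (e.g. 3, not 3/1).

23/4,19/8

iteration 1: select K,Q (d=13, Q=-227); attach at lengths (47/8, 57/8); label the merged cluster KQ
  updated: d(H,KQ)=57/2, d(KQ,N)=25, d(KQ,V)=18, d(KQ,Y)=29
iteration 2: select KQ,N (d=25, Q=-255/2); attach at lengths (49/4, 51/4); label the merged cluster KNQ
  updated: d(H,KNQ)=21/4, d(KNQ,V)=27/2, d(KNQ,Y)=20
iteration 3: select H,KNQ (d=21/4, Q=-87/2); attach at lengths (-13/4, 17/2); label the merged cluster HKNQ
  updated: d(HKNQ,V)=65/8, d(HKNQ,Y)=67/8
iteration 4: select HKNQ,V (d=65/8, Q=-43/2); attach at lengths (23/4, 19/8); label the merged cluster HKNQV
  updated: d(HKNQV,Y)=21/8
iteration 5: select HKNQV,Y (d=21/8); attach at lengths (21/16, 21/16); label the merged cluster HKNQVY
final tree: (((H:-13/4,((K:47/8,Q:57/8):49/4,N:51/4):17/2):23/4,V:19/8):21/16,Y:21/16)
total length: 54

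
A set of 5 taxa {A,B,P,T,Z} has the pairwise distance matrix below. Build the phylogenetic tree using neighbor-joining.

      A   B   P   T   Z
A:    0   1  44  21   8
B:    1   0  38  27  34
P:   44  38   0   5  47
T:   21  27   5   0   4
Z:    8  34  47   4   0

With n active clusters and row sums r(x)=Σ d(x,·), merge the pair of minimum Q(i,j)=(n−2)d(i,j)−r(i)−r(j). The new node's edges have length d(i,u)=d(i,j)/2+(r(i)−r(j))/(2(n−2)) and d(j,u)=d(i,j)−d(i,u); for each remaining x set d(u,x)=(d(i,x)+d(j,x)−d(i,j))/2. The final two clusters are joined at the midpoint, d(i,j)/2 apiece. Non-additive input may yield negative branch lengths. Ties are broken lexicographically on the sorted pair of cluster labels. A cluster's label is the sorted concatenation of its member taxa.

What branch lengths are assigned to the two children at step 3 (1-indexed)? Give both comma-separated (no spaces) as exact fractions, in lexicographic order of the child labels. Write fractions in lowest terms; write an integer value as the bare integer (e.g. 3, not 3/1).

27/2,16

iteration 1: select P,T (d=5, Q=-176); attach at lengths (46/3, -31/3); label the merged cluster PT
  updated: d(A,PT)=30, d(B,PT)=30, d(PT,Z)=23
iteration 2: select A,B (d=1, Q=-102); attach at lengths (-6, 7); label the merged cluster AB
  updated: d(AB,PT)=59/2, d(AB,Z)=41/2
iteration 3: select AB,PT (d=59/2, Q=-73); attach at lengths (27/2, 16); label the merged cluster ABPT
  updated: d(ABPT,Z)=7
iteration 4: select ABPT,Z (d=7); attach at lengths (7/2, 7/2); label the merged cluster ABPTZ
final tree: (((A:-6,B:7):27/2,(P:46/3,T:-31/3):16):7/2,Z:7/2)
total length: 85/2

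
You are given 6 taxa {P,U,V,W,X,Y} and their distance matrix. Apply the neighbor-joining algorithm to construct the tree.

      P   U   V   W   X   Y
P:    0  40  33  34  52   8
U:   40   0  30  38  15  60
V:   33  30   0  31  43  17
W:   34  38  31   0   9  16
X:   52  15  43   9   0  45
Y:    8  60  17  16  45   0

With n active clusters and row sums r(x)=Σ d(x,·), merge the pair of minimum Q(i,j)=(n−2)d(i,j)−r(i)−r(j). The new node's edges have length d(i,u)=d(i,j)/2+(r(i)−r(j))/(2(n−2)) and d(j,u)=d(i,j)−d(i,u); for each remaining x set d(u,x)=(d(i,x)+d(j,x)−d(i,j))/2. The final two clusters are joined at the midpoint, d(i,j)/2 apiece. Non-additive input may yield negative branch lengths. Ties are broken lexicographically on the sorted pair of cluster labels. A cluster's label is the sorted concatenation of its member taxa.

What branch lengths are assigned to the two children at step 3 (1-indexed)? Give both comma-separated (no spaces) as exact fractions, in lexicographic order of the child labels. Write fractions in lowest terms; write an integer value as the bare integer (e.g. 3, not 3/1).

iteration 1: select U,X (d=15, Q=-287); attach at lengths (79/8, 41/8); label the merged cluster UX
  updated: d(P,UX)=77/2, d(UX,V)=29, d(UX,W)=16, d(UX,Y)=45
iteration 2: select UX,W (d=16, Q=-355/2); attach at lengths (53/4, 11/4); label the merged cluster UWX
  updated: d(P,UWX)=113/4, d(UWX,V)=22, d(UWX,Y)=45/2
iteration 3: select P,Y (d=8, Q=-403/4); attach at lengths (151/16, -23/16); label the merged cluster PY
  updated: d(PY,UWX)=171/8, d(PY,V)=21
iteration 4: select PY,UWX (d=171/8, Q=-515/8); attach at lengths (163/16, 179/16); label the merged cluster PUWXY
  updated: d(PUWXY,V)=173/16
iteration 5: select PUWXY,V (d=173/16); attach at lengths (173/32, 173/32); label the merged cluster PUVWXY
final tree: (((P:151/16,Y:-23/16):163/16,((U:79/8,X:41/8):53/4,W:11/4):179/16):173/32,V:173/32)
total length: 1139/16

151/16,-23/16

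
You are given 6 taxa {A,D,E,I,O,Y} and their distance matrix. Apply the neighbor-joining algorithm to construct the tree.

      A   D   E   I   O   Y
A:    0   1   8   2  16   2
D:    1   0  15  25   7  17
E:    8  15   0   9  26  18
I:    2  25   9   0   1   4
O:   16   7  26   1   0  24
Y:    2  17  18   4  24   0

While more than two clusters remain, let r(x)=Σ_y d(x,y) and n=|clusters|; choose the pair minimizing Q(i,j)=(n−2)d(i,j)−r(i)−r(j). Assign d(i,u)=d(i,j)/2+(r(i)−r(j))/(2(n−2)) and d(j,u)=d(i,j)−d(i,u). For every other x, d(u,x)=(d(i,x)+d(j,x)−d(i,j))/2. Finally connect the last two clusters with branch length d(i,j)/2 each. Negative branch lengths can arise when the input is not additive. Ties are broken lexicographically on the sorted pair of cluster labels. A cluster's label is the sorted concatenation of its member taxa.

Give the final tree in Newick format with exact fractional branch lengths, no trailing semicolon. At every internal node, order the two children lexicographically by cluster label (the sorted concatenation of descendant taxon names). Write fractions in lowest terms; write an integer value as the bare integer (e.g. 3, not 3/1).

1. join D+O (d=7, Q=-111) ⇒ DO; edges |D|=19/8, |O|=37/8
  updated: d(A,DO)=5, d(DO,E)=17, d(DO,I)=19/2, d(DO,Y)=17
2. join I+Y (d=4, Q=-107/2) ⇒ IY; edges |I|=-3/4, |Y|=19/4
  updated: d(A,IY)=0, d(DO,IY)=45/4, d(E,IY)=23/2
3. join A+DO (d=5, Q=-145/4) ⇒ ADO; edges |A|=-41/16, |DO|=121/16
  updated: d(ADO,E)=10, d(ADO,IY)=25/8
4. join ADO+E (d=10, Q=-197/8) ⇒ ADEO; edges |ADO|=13/16, |E|=147/16
  updated: d(ADEO,IY)=37/16
5. join ADEO+IY (d=37/16) ⇒ ADEIOY; edges |ADEO|=37/32, |IY|=37/32
final tree: (((A:-41/16,(D:19/8,O:37/8):121/16):13/16,E:147/16):37/32,(I:-3/4,Y:19/4):37/32)
total length: 453/16

(((A:-41/16,(D:19/8,O:37/8):121/16):13/16,E:147/16):37/32,(I:-3/4,Y:19/4):37/32)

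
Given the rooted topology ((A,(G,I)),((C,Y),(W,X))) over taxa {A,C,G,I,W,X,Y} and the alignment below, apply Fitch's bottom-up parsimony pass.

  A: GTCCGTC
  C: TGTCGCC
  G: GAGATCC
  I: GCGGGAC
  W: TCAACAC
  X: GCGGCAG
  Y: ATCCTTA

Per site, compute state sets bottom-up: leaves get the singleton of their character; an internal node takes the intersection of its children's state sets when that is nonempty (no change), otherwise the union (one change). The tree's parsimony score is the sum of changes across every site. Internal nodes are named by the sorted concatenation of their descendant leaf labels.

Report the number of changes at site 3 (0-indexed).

4

site 0, node GI: G={G} ∩ I={G} → {G} (+0)
site 0, node AGI: A={G} ∩ GI={G} → {G} (+0)
site 0, node CY: C={T} ∪ Y={A} → {A,T} (+1)
site 0, node WX: W={T} ∪ X={G} → {G,T} (+1)
site 0, node CWXY: CY={A,T} ∩ WX={G,T} → {T} (+0)
site 0, node ACGIWXY: AGI={G} ∪ CWXY={T} → {G,T} (+1)
site 1, node GI: G={A} ∪ I={C} → {A,C} (+1)
site 1, node AGI: A={T} ∪ GI={A,C} → {A,C,T} (+1)
site 1, node CY: C={G} ∪ Y={T} → {G,T} (+1)
site 1, node WX: W={C} ∩ X={C} → {C} (+0)
site 1, node CWXY: CY={G,T} ∪ WX={C} → {C,G,T} (+1)
site 1, node ACGIWXY: AGI={A,C,T} ∩ CWXY={C,G,T} → {C,T} (+0)
site 2, node GI: G={G} ∩ I={G} → {G} (+0)
site 2, node AGI: A={C} ∪ GI={G} → {C,G} (+1)
site 2, node CY: C={T} ∪ Y={C} → {C,T} (+1)
site 2, node WX: W={A} ∪ X={G} → {A,G} (+1)
site 2, node CWXY: CY={C,T} ∪ WX={A,G} → {A,C,G,T} (+1)
site 2, node ACGIWXY: AGI={C,G} ∩ CWXY={A,C,G,T} → {C,G} (+0)
site 3, node GI: G={A} ∪ I={G} → {A,G} (+1)
site 3, node AGI: A={C} ∪ GI={A,G} → {A,C,G} (+1)
site 3, node CY: C={C} ∩ Y={C} → {C} (+0)
site 3, node WX: W={A} ∪ X={G} → {A,G} (+1)
site 3, node CWXY: CY={C} ∪ WX={A,G} → {A,C,G} (+1)
site 3, node ACGIWXY: AGI={A,C,G} ∩ CWXY={A,C,G} → {A,C,G} (+0)
site 4, node GI: G={T} ∪ I={G} → {G,T} (+1)
site 4, node AGI: A={G} ∩ GI={G,T} → {G} (+0)
site 4, node CY: C={G} ∪ Y={T} → {G,T} (+1)
site 4, node WX: W={C} ∩ X={C} → {C} (+0)
site 4, node CWXY: CY={G,T} ∪ WX={C} → {C,G,T} (+1)
site 4, node ACGIWXY: AGI={G} ∩ CWXY={C,G,T} → {G} (+0)
site 5, node GI: G={C} ∪ I={A} → {A,C} (+1)
site 5, node AGI: A={T} ∪ GI={A,C} → {A,C,T} (+1)
site 5, node CY: C={C} ∪ Y={T} → {C,T} (+1)
site 5, node WX: W={A} ∩ X={A} → {A} (+0)
site 5, node CWXY: CY={C,T} ∪ WX={A} → {A,C,T} (+1)
site 5, node ACGIWXY: AGI={A,C,T} ∩ CWXY={A,C,T} → {A,C,T} (+0)
site 6, node GI: G={C} ∩ I={C} → {C} (+0)
site 6, node AGI: A={C} ∩ GI={C} → {C} (+0)
site 6, node CY: C={C} ∪ Y={A} → {A,C} (+1)
site 6, node WX: W={C} ∪ X={G} → {C,G} (+1)
site 6, node CWXY: CY={A,C} ∩ WX={C,G} → {C} (+0)
site 6, node ACGIWXY: AGI={C} ∩ CWXY={C} → {C} (+0)
per-site changes: [3, 4, 4, 4, 3, 4, 2]; total = 24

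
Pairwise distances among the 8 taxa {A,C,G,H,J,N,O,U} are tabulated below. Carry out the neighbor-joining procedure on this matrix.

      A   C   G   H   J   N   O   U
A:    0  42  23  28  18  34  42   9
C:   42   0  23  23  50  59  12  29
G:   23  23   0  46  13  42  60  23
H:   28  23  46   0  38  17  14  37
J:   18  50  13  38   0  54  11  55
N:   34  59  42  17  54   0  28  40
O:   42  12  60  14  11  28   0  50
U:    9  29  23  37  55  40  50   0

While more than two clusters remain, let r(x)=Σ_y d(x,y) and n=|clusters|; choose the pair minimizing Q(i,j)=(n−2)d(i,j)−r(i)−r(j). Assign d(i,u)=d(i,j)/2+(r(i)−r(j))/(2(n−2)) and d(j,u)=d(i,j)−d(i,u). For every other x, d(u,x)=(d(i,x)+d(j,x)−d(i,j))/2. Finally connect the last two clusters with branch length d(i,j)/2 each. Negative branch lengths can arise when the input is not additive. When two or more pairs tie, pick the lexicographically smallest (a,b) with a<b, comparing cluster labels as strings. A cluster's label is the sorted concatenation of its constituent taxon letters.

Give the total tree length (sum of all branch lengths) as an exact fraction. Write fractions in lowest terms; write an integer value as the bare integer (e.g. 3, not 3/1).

95

step 1: merge (G,J) at d=13, Q=-391; branch lengths G→23/4, J→29/4; new cluster GJ
  updated: d(A,GJ)=14, d(C,GJ)=30, d(GJ,H)=71/2, d(GJ,N)=83/2, d(GJ,O)=29, d(GJ,U)=65/2
step 2: merge (A,U) at d=9, Q=-643/2; branch lengths A→33/20, U→147/20; new cluster AU
  updated: d(AU,C)=31, d(AU,GJ)=75/4, d(AU,H)=28, d(AU,N)=65/2, d(AU,O)=83/2
step 3: merge (AU,GJ) at d=75/4, Q=-463/2; branch lengths AU→9, GJ→39/4; new cluster AGJU
  updated: d(AGJU,C)=169/8, d(AGJU,H)=179/8, d(AGJU,N)=221/8, d(AGJU,O)=207/8
step 4: merge (C,O) at d=12, Q=-159; branch lengths C→95/8, O→1/8; new cluster CO
  updated: d(AGJU,CO)=35/2, d(CO,H)=25/2, d(CO,N)=75/2
step 5: merge (AGJU,CO) at d=35/2, Q=-100; branch lengths AGJU→35/4, CO→35/4; new cluster ACGJOU
  updated: d(ACGJOU,H)=139/16, d(ACGJOU,N)=381/16
step 6: merge (ACGJOU,H) at d=139/16, Q=-99/2; branch lengths ACGJOU→31/4, H→15/16; new cluster ACGHJOU
  updated: d(ACGHJOU,N)=257/16
step 7: merge (ACGHJOU,N) at d=257/16; branch lengths ACGHJOU→257/32, N→257/32; new cluster ACGHJNOU
final tree: (((((A:33/20,U:147/20):9,(G:23/4,J:29/4):39/4):35/4,(C:95/8,O:1/8):35/4):31/4,H:15/16):257/32,N:257/32)
total length: 95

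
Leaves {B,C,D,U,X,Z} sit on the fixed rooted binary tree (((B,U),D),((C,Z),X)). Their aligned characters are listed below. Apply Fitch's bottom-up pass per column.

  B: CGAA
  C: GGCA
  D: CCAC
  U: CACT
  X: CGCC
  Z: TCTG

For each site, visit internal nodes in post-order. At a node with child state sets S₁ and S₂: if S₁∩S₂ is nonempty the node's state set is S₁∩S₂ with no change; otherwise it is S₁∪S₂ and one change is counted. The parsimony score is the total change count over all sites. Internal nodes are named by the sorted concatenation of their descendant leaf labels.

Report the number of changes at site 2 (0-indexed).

3

[col 0] BU: children B:{C}, U:{C} ∩→ {C}; cost 0
[col 0] BDU: children BU:{C}, D:{C} ∩→ {C}; cost 0
[col 0] CZ: children C:{G}, Z:{T} ∪→ {G,T}; cost 1
[col 0] CXZ: children CZ:{G,T}, X:{C} ∪→ {C,G,T}; cost 1
[col 0] BCDUXZ: children BDU:{C}, CXZ:{C,G,T} ∩→ {C}; cost 0
[col 1] BU: children B:{G}, U:{A} ∪→ {A,G}; cost 1
[col 1] BDU: children BU:{A,G}, D:{C} ∪→ {A,C,G}; cost 1
[col 1] CZ: children C:{G}, Z:{C} ∪→ {C,G}; cost 1
[col 1] CXZ: children CZ:{C,G}, X:{G} ∩→ {G}; cost 0
[col 1] BCDUXZ: children BDU:{A,C,G}, CXZ:{G} ∩→ {G}; cost 0
[col 2] BU: children B:{A}, U:{C} ∪→ {A,C}; cost 1
[col 2] BDU: children BU:{A,C}, D:{A} ∩→ {A}; cost 0
[col 2] CZ: children C:{C}, Z:{T} ∪→ {C,T}; cost 1
[col 2] CXZ: children CZ:{C,T}, X:{C} ∩→ {C}; cost 0
[col 2] BCDUXZ: children BDU:{A}, CXZ:{C} ∪→ {A,C}; cost 1
[col 3] BU: children B:{A}, U:{T} ∪→ {A,T}; cost 1
[col 3] BDU: children BU:{A,T}, D:{C} ∪→ {A,C,T}; cost 1
[col 3] CZ: children C:{A}, Z:{G} ∪→ {A,G}; cost 1
[col 3] CXZ: children CZ:{A,G}, X:{C} ∪→ {A,C,G}; cost 1
[col 3] BCDUXZ: children BDU:{A,C,T}, CXZ:{A,C,G} ∩→ {A,C}; cost 0
per-site changes: [2, 3, 3, 4]; total = 12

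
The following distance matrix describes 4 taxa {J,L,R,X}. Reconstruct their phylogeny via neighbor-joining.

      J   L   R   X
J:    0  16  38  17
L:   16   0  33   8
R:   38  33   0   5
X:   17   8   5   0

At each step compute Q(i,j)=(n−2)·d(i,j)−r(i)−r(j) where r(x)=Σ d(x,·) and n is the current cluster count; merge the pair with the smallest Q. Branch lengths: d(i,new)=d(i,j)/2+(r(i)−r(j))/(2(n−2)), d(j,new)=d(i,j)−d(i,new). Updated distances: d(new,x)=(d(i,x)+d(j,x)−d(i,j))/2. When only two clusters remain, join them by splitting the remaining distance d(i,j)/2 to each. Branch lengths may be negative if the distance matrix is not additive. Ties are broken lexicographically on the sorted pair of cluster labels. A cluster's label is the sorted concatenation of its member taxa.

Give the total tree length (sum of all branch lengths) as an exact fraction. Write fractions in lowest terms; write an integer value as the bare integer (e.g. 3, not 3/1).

1. join J+L (d=16, Q=-96) ⇒ JL; edges |J|=23/2, |L|=9/2
  updated: d(JL,R)=55/2, d(JL,X)=9/2
2. join JL+R (d=55/2, Q=-37) ⇒ JLR; edges |JL|=27/2, |R|=14
  updated: d(JLR,X)=-9
3. join JLR+X (d=-9) ⇒ JLRX; edges |JLR|=-9/2, |X|=-9/2
final tree: (((J:23/2,L:9/2):27/2,R:14):-9/2,X:-9/2)
total length: 69/2

69/2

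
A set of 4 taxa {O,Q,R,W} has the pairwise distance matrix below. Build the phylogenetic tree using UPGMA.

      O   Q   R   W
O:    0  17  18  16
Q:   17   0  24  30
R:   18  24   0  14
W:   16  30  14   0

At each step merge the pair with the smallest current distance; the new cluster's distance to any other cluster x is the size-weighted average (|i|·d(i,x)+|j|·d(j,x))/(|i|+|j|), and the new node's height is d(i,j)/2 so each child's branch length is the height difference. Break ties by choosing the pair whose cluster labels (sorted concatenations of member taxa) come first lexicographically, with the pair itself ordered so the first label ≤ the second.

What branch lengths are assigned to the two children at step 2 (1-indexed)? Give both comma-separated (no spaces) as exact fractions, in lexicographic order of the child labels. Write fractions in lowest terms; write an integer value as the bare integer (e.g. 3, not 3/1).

iteration 1: select R,W (d=14); attach at lengths (7, 7); label the merged cluster RW
  updated: d(O,RW)=17, d(Q,RW)=27
iteration 2: select O,Q (d=17); attach at lengths (17/2, 17/2); label the merged cluster OQ
  updated: d(OQ,RW)=22
iteration 3: select OQ,RW (d=22); attach at lengths (5/2, 4); label the merged cluster OQRW
final tree: ((O:17/2,Q:17/2):5/2,(R:7,W:7):4)
total length: 75/2

17/2,17/2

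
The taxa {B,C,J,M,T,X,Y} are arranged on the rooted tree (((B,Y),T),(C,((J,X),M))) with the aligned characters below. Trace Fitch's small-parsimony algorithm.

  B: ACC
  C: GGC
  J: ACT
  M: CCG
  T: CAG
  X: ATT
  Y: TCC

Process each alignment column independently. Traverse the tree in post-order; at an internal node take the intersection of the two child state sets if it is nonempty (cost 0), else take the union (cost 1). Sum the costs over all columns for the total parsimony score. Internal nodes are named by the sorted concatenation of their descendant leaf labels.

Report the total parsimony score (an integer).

10

[col 0] BY: children B:{A}, Y:{T} ∪→ {A,T}; cost 1
[col 0] BTY: children BY:{A,T}, T:{C} ∪→ {A,C,T}; cost 1
[col 0] JX: children J:{A}, X:{A} ∩→ {A}; cost 0
[col 0] JMX: children JX:{A}, M:{C} ∪→ {A,C}; cost 1
[col 0] CJMX: children C:{G}, JMX:{A,C} ∪→ {A,C,G}; cost 1
[col 0] BCJMTXY: children BTY:{A,C,T}, CJMX:{A,C,G} ∩→ {A,C}; cost 0
[col 1] BY: children B:{C}, Y:{C} ∩→ {C}; cost 0
[col 1] BTY: children BY:{C}, T:{A} ∪→ {A,C}; cost 1
[col 1] JX: children J:{C}, X:{T} ∪→ {C,T}; cost 1
[col 1] JMX: children JX:{C,T}, M:{C} ∩→ {C}; cost 0
[col 1] CJMX: children C:{G}, JMX:{C} ∪→ {C,G}; cost 1
[col 1] BCJMTXY: children BTY:{A,C}, CJMX:{C,G} ∩→ {C}; cost 0
[col 2] BY: children B:{C}, Y:{C} ∩→ {C}; cost 0
[col 2] BTY: children BY:{C}, T:{G} ∪→ {C,G}; cost 1
[col 2] JX: children J:{T}, X:{T} ∩→ {T}; cost 0
[col 2] JMX: children JX:{T}, M:{G} ∪→ {G,T}; cost 1
[col 2] CJMX: children C:{C}, JMX:{G,T} ∪→ {C,G,T}; cost 1
[col 2] BCJMTXY: children BTY:{C,G}, CJMX:{C,G,T} ∩→ {C,G}; cost 0
per-site changes: [4, 3, 3]; total = 10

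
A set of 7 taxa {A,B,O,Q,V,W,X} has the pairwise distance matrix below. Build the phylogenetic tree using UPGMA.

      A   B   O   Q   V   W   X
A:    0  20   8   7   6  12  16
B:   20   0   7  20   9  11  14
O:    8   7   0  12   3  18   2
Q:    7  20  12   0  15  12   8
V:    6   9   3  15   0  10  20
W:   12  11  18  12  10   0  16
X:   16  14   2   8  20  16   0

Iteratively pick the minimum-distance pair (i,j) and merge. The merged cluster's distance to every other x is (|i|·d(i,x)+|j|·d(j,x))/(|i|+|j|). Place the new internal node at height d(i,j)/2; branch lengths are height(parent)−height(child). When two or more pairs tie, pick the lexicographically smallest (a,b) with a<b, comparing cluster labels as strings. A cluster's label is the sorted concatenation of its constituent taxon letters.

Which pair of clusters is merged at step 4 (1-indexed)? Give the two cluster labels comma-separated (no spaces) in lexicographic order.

1. join O+X (d=2) ⇒ OX; edges |O|=1, |X|=1
  updated: d(A,OX)=12, d(B,OX)=21/2, d(OX,Q)=10, d(OX,V)=23/2, d(OX,W)=17
2. join A+V (d=6) ⇒ AV; edges |A|=3, |V|=3
  updated: d(AV,B)=29/2, d(AV,OX)=47/4, d(AV,Q)=11, d(AV,W)=11
3. join OX+Q (d=10) ⇒ OQX; edges |OX|=4, |Q|=5
  updated: d(AV,OQX)=23/2, d(B,OQX)=41/3, d(OQX,W)=46/3
4. join AV+W (d=11) ⇒ AVW; edges |AV|=5/2, |W|=11/2
  updated: d(AVW,B)=40/3, d(AVW,OQX)=115/9
5. join AVW+OQX (d=115/9) ⇒ AOQVWX; edges |AVW|=8/9, |OQX|=25/18
  updated: d(AOQVWX,B)=27/2
6. join AOQVWX+B (d=27/2) ⇒ ABOQVWX; edges |AOQVWX|=13/36, |B|=27/4
final tree: ((((A:3,V:3):5/2,W:11/2):8/9,((O:1,X:1):4,Q:5):25/18):13/36,B:27/4)
total length: 619/18

AV,W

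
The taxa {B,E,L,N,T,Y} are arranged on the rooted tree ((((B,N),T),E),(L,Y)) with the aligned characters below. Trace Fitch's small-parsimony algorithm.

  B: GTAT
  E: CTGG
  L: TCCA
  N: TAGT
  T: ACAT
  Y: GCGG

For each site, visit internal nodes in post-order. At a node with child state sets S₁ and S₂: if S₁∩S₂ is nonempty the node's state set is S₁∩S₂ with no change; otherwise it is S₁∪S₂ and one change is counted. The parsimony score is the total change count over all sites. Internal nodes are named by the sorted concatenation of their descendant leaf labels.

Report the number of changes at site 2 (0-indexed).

BN@0: {G} ∪ {T} = {G,T} (union, +1)
BNT@0: {G,T} ∪ {A} = {A,G,T} (union, +1)
BENT@0: {A,G,T} ∪ {C} = {A,C,G,T} (union, +1)
LY@0: {T} ∪ {G} = {G,T} (union, +1)
BELNTY@0: {A,C,G,T} ∩ {G,T} = {G,T} (intersection, +0)
BN@1: {T} ∪ {A} = {A,T} (union, +1)
BNT@1: {A,T} ∪ {C} = {A,C,T} (union, +1)
BENT@1: {A,C,T} ∩ {T} = {T} (intersection, +0)
LY@1: {C} ∩ {C} = {C} (intersection, +0)
BELNTY@1: {T} ∪ {C} = {C,T} (union, +1)
BN@2: {A} ∪ {G} = {A,G} (union, +1)
BNT@2: {A,G} ∩ {A} = {A} (intersection, +0)
BENT@2: {A} ∪ {G} = {A,G} (union, +1)
LY@2: {C} ∪ {G} = {C,G} (union, +1)
BELNTY@2: {A,G} ∩ {C,G} = {G} (intersection, +0)
BN@3: {T} ∩ {T} = {T} (intersection, +0)
BNT@3: {T} ∩ {T} = {T} (intersection, +0)
BENT@3: {T} ∪ {G} = {G,T} (union, +1)
LY@3: {A} ∪ {G} = {A,G} (union, +1)
BELNTY@3: {G,T} ∩ {A,G} = {G} (intersection, +0)
per-site changes: [4, 3, 3, 2]; total = 12

3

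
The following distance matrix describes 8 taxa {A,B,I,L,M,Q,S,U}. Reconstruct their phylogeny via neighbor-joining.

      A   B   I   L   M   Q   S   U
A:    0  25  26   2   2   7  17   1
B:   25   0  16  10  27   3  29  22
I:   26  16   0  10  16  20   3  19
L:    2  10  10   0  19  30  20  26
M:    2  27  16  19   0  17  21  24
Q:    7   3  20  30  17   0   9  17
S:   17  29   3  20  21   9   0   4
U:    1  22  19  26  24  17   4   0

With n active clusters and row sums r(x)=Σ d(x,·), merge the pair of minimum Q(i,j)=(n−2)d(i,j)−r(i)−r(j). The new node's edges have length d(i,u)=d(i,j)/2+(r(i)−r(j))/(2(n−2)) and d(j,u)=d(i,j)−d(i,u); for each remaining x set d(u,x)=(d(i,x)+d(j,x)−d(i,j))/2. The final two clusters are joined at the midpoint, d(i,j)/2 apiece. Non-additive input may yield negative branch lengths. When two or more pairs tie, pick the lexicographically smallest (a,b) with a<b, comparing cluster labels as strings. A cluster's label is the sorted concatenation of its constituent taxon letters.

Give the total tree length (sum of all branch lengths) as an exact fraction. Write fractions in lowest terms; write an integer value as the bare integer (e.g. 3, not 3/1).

step 1: merge (B,Q) at d=3, Q=-217; branch lengths B→47/12, Q→-11/12; new cluster BQ
  updated: d(A,BQ)=29/2, d(BQ,I)=33/2, d(BQ,L)=37/2, d(BQ,M)=41/2, d(BQ,S)=35/2, d(BQ,U)=18
step 2: merge (I,S) at d=3, Q=-158; branch lengths I→23/10, S→7/10; new cluster IS
  updated: d(A,IS)=20, d(BQ,IS)=31/2, d(IS,L)=27/2, d(IS,M)=17, d(IS,U)=10
step 3: merge (IS,U) at d=10, Q=-115; branch lengths IS→37/8, U→43/8; new cluster ISU
  updated: d(A,ISU)=11/2, d(BQ,ISU)=47/4, d(ISU,L)=59/4, d(ISU,M)=31/2
step 4: merge (BQ,ISU) at d=47/4, Q=-155/2; branch lengths BQ→53/6, ISU→35/12; new cluster BIQSU
  updated: d(A,BIQSU)=33/8, d(BIQSU,L)=43/4, d(BIQSU,M)=97/8
step 5: merge (A,M) at d=2, Q=-149/4; branch lengths A→-21/4, M→29/4; new cluster AM
  updated: d(AM,BIQSU)=57/8, d(AM,L)=19/2
step 6: merge (AM,BIQSU) at d=57/8, Q=-219/8; branch lengths AM→47/16, BIQSU→67/16; new cluster ABIMQSU
  updated: d(ABIMQSU,L)=105/16
step 7: merge (ABIMQSU,L) at d=105/16; branch lengths ABIMQSU→105/32, L→105/32; new cluster ABILMQSU
final tree: (((A:-21/4,M:29/4):47/16,((B:47/12,Q:-11/12):53/6,((I:23/10,S:7/10):37/8,U:43/8):35/12):67/16):105/32,L:105/32)
total length: 695/16

695/16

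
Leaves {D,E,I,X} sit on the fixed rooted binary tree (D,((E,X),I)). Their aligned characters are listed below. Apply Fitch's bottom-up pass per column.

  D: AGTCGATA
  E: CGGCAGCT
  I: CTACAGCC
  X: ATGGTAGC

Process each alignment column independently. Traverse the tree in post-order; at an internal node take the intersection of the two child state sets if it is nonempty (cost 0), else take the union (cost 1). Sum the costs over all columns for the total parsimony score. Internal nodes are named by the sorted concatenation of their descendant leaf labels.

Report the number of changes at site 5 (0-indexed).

EX@0: {C} ∪ {A} = {A,C} (union, +1)
EIX@0: {A,C} ∩ {C} = {C} (intersection, +0)
DEIX@0: {A} ∪ {C} = {A,C} (union, +1)
EX@1: {G} ∪ {T} = {G,T} (union, +1)
EIX@1: {G,T} ∩ {T} = {T} (intersection, +0)
DEIX@1: {G} ∪ {T} = {G,T} (union, +1)
EX@2: {G} ∩ {G} = {G} (intersection, +0)
EIX@2: {G} ∪ {A} = {A,G} (union, +1)
DEIX@2: {T} ∪ {A,G} = {A,G,T} (union, +1)
EX@3: {C} ∪ {G} = {C,G} (union, +1)
EIX@3: {C,G} ∩ {C} = {C} (intersection, +0)
DEIX@3: {C} ∩ {C} = {C} (intersection, +0)
EX@4: {A} ∪ {T} = {A,T} (union, +1)
EIX@4: {A,T} ∩ {A} = {A} (intersection, +0)
DEIX@4: {G} ∪ {A} = {A,G} (union, +1)
EX@5: {G} ∪ {A} = {A,G} (union, +1)
EIX@5: {A,G} ∩ {G} = {G} (intersection, +0)
DEIX@5: {A} ∪ {G} = {A,G} (union, +1)
EX@6: {C} ∪ {G} = {C,G} (union, +1)
EIX@6: {C,G} ∩ {C} = {C} (intersection, +0)
DEIX@6: {T} ∪ {C} = {C,T} (union, +1)
EX@7: {T} ∪ {C} = {C,T} (union, +1)
EIX@7: {C,T} ∩ {C} = {C} (intersection, +0)
DEIX@7: {A} ∪ {C} = {A,C} (union, +1)
per-site changes: [2, 2, 2, 1, 2, 2, 2, 2]; total = 15

2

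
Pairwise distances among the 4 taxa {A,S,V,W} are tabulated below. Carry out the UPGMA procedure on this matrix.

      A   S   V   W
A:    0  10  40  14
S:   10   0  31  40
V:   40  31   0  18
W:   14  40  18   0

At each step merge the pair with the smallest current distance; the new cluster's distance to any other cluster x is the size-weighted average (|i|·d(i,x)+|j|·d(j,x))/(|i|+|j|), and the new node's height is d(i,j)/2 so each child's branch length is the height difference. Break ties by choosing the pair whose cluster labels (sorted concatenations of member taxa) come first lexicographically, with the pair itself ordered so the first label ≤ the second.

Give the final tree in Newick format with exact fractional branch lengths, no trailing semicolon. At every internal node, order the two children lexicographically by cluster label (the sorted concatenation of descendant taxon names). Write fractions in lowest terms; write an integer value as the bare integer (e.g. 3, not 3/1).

((A:5,S:5):85/8,(V:9,W:9):53/8)

iteration 1: select A,S (d=10); attach at lengths (5, 5); label the merged cluster AS
  updated: d(AS,V)=71/2, d(AS,W)=27
iteration 2: select V,W (d=18); attach at lengths (9, 9); label the merged cluster VW
  updated: d(AS,VW)=125/4
iteration 3: select AS,VW (d=125/4); attach at lengths (85/8, 53/8); label the merged cluster ASVW
final tree: ((A:5,S:5):85/8,(V:9,W:9):53/8)
total length: 181/4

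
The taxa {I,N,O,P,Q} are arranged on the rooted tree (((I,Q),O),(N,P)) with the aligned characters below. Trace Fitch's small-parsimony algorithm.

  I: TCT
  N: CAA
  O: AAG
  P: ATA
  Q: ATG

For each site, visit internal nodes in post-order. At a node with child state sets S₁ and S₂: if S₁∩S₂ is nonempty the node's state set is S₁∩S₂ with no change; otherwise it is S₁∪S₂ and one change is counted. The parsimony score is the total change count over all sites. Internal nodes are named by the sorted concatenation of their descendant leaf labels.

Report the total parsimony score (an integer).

7

IQ@0: {T} ∪ {A} = {A,T} (union, +1)
IOQ@0: {A,T} ∩ {A} = {A} (intersection, +0)
NP@0: {C} ∪ {A} = {A,C} (union, +1)
INOPQ@0: {A} ∩ {A,C} = {A} (intersection, +0)
IQ@1: {C} ∪ {T} = {C,T} (union, +1)
IOQ@1: {C,T} ∪ {A} = {A,C,T} (union, +1)
NP@1: {A} ∪ {T} = {A,T} (union, +1)
INOPQ@1: {A,C,T} ∩ {A,T} = {A,T} (intersection, +0)
IQ@2: {T} ∪ {G} = {G,T} (union, +1)
IOQ@2: {G,T} ∩ {G} = {G} (intersection, +0)
NP@2: {A} ∩ {A} = {A} (intersection, +0)
INOPQ@2: {G} ∪ {A} = {A,G} (union, +1)
per-site changes: [2, 3, 2]; total = 7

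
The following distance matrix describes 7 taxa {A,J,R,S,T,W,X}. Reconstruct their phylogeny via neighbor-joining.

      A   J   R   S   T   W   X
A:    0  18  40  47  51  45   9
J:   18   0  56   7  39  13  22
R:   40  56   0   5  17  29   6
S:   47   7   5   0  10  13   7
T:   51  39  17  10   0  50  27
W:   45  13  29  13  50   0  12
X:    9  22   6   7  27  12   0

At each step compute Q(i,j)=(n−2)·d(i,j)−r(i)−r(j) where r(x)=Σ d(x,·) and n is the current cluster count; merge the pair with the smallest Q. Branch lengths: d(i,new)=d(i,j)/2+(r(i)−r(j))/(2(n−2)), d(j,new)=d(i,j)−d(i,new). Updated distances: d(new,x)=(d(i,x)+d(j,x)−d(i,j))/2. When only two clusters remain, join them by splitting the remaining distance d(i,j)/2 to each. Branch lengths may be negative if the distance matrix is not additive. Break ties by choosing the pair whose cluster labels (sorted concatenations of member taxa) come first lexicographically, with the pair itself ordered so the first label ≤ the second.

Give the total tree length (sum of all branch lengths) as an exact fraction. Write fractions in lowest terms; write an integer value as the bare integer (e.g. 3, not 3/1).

step 1: merge (A,J) at d=18, Q=-275; branch lengths A→29/2, J→7/2; new cluster AJ
  updated: d(AJ,R)=39, d(AJ,S)=18, d(AJ,T)=36, d(AJ,W)=20, d(AJ,X)=13/2
step 2: merge (R,T) at d=17, Q=-168; branch lengths R→3, T→14; new cluster RT
  updated: d(AJ,RT)=29, d(RT,S)=-1, d(RT,W)=31, d(RT,X)=8
step 3: merge (RT,S) at d=-1, Q=-107; branch lengths RT→9/2, S→-11/2; new cluster RST
  updated: d(AJ,RST)=24, d(RST,W)=45/2, d(RST,X)=8
step 4: merge (AJ,W) at d=20, Q=-65; branch lengths AJ→9, W→11; new cluster AJW
  updated: d(AJW,RST)=53/4, d(AJW,X)=-3/4
step 5: merge (AJW,RST) at d=53/4, Q=-41/2; branch lengths AJW→9/4, RST→11; new cluster AJRSTW
  updated: d(AJRSTW,X)=-3
step 6: merge (AJRSTW,X) at d=-3; branch lengths AJRSTW→-3/2, X→-3/2; new cluster AJRSTWX
final tree: ((((A:29/2,J:7/2):9,W:11):9/4,((R:3,T:14):9/2,S:-11/2):11):-3/2,X:-3/2)
total length: 257/4

257/4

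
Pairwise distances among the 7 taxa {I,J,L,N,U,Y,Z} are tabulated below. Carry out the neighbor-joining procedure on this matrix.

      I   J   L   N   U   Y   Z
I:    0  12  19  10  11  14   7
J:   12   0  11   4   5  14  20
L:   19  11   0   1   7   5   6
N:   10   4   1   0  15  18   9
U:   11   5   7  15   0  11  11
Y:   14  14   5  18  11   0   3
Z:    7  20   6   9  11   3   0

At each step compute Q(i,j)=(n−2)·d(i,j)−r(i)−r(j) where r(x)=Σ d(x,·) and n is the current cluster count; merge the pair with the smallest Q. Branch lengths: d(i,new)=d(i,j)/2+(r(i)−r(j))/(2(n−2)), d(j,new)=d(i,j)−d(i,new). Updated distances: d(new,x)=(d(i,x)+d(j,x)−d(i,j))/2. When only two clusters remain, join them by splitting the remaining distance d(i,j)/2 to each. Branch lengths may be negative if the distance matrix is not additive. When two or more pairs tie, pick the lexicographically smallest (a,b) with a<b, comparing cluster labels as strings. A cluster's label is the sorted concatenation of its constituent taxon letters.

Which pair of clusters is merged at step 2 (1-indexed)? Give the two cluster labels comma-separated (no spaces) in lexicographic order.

1. join Y+Z (d=3, Q=-106) ⇒ YZ; edges |Y|=12/5, |Z|=3/5
  updated: d(I,YZ)=9, d(J,YZ)=31/2, d(L,YZ)=4, d(N,YZ)=12, d(U,YZ)=19/2
2. join L+N (d=1, Q=-80) ⇒ LN; edges |L|=1/2, |N|=1/2
  updated: d(I,LN)=14, d(J,LN)=7, d(LN,U)=21/2, d(LN,YZ)=15/2
3. join I+YZ (d=9, Q=-121/2) ⇒ IYZ; edges |I|=21/4, |YZ|=15/4
  updated: d(IYZ,J)=37/4, d(IYZ,LN)=25/4, d(IYZ,U)=23/4
4. join IYZ+LN (d=25/4, Q=-65/2) ⇒ ILNYZ; edges |IYZ|=5/2, |LN|=15/4
  updated: d(ILNYZ,J)=5, d(ILNYZ,U)=5
5. join ILNYZ+J (d=5, Q=-15) ⇒ IJLNYZ; edges |ILNYZ|=5/2, |J|=5/2
  updated: d(IJLNYZ,U)=5/2
6. join IJLNYZ+U (d=5/2) ⇒ IJLNUYZ; edges |IJLNYZ|=5/4, |U|=5/4
final tree: ((((I:21/4,(Y:12/5,Z:3/5):15/4):5/2,(L:1/2,N:1/2):15/4):5/2,J:5/2):5/4,U:5/4)
total length: 107/4

L,N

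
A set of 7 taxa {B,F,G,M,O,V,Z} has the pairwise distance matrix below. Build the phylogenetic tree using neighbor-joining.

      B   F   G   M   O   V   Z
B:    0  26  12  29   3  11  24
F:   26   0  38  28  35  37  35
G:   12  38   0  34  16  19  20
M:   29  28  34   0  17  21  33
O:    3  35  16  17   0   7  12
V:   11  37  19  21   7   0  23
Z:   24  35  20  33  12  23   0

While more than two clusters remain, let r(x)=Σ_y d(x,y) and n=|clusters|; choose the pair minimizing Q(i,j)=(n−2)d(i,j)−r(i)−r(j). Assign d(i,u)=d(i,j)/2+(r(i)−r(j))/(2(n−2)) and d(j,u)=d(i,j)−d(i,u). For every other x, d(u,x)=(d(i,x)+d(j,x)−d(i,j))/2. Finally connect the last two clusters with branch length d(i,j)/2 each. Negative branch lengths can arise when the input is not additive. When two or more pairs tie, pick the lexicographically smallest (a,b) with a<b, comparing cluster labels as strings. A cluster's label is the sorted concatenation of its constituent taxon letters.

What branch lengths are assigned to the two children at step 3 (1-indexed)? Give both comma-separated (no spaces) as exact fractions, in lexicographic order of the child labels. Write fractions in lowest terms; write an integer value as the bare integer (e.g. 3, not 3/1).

37/12,-1/12

iteration 1: select F,M (d=28, Q=-221); attach at lengths (177/10, 103/10); label the merged cluster FM
  updated: d(B,FM)=27/2, d(FM,G)=22, d(FM,O)=12, d(FM,V)=15, d(FM,Z)=20
iteration 2: select G,Z (d=20, Q=-108); attach at lengths (35/4, 45/4); label the merged cluster GZ
  updated: d(B,GZ)=8, d(FM,GZ)=11, d(GZ,O)=4, d(GZ,V)=11
iteration 3: select B,O (d=3, Q=-105/2); attach at lengths (37/12, -1/12); label the merged cluster BO
  updated: d(BO,FM)=45/4, d(BO,GZ)=9/2, d(BO,V)=15/2
iteration 4: select BO,V (d=15/2, Q=-167/4); attach at lengths (19/16, 101/16); label the merged cluster BOV
  updated: d(BOV,FM)=75/8, d(BOV,GZ)=4
iteration 5: select BOV,FM (d=75/8, Q=-195/8); attach at lengths (19/16, 131/16); label the merged cluster BFMOV
  updated: d(BFMOV,GZ)=45/16
iteration 6: select BFMOV,GZ (d=45/16); attach at lengths (45/32, 45/32); label the merged cluster BFGMOVZ
final tree: ((((B:37/12,O:-1/12):19/16,V:101/16):19/16,(F:177/10,M:103/10):131/16):45/32,(G:35/4,Z:45/4):45/32)
total length: 1131/16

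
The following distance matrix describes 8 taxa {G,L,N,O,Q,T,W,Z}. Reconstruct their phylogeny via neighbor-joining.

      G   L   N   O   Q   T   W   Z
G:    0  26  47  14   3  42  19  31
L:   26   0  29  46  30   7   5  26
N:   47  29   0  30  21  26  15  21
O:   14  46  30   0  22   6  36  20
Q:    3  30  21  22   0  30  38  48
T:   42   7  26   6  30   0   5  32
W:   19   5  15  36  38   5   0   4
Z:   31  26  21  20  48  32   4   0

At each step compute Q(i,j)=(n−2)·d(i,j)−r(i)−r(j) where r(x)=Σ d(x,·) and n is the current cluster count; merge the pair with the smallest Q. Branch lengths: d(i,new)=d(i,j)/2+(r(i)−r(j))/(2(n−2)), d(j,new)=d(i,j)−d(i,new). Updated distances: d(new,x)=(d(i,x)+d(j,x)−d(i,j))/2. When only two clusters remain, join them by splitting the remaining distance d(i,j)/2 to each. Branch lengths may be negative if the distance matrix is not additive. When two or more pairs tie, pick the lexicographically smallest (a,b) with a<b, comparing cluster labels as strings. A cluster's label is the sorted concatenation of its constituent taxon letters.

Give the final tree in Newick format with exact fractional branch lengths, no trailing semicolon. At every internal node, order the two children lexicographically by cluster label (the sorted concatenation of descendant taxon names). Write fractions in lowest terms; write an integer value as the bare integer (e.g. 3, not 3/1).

iteration 1: select G,Q (d=3, Q=-356); attach at lengths (2/3, 7/3); label the merged cluster GQ
  updated: d(GQ,L)=53/2, d(GQ,N)=65/2, d(GQ,O)=33/2, d(GQ,T)=69/2, d(GQ,W)=27, d(GQ,Z)=38
iteration 2: select GQ,O (d=33/2, Q=-247); attach at lengths (103/10, 31/5); label the merged cluster GOQ
  updated: d(GOQ,L)=28, d(GOQ,N)=23, d(GOQ,T)=12, d(GOQ,W)=93/4, d(GOQ,Z)=83/4
iteration 3: select L,T (d=7, Q=-149); attach at lengths (41/8, 15/8); label the merged cluster LT
  updated: d(GOQ,LT)=33/2, d(LT,N)=24, d(LT,W)=3/2, d(LT,Z)=51/2
iteration 4: select LT,W (d=3/2, Q=-427/4); attach at lengths (113/24, -77/24); label the merged cluster LTW
  updated: d(GOQ,LTW)=153/8, d(LTW,N)=75/4, d(LTW,Z)=14
iteration 5: select GOQ,N (d=23, Q=-637/8); attach at lengths (369/32, 367/32); label the merged cluster GNOQ
  updated: d(GNOQ,LTW)=119/16, d(GNOQ,Z)=75/8
iteration 6: select GNOQ,LTW (d=119/16, Q=-493/16); attach at lengths (45/32, 193/32); label the merged cluster GLNOQTW
  updated: d(GLNOQTW,Z)=255/32
iteration 7: select GLNOQTW,Z (d=255/32); attach at lengths (255/64, 255/64); label the merged cluster GLNOQTWZ
final tree: (((((G:2/3,Q:7/3):103/10,O:31/5):369/32,N:367/32):45/32,((L:41/8,T:15/8):113/24,W:-77/24):193/32):255/64,Z:255/64)
total length: 2125/32

(((((G:2/3,Q:7/3):103/10,O:31/5):369/32,N:367/32):45/32,((L:41/8,T:15/8):113/24,W:-77/24):193/32):255/64,Z:255/64)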